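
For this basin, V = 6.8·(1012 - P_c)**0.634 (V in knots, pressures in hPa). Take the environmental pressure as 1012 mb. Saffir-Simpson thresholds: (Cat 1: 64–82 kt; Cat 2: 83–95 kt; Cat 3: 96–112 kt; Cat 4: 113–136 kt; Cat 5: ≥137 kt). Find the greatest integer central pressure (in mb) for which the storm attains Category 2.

Category 2 begins at V = 83 kt.
Required ΔP = (83/6.8)^(1/0.634) = 12.206^1.577 ≈ 51.74 mb.
P_c ≤ 1012 − 51.74 = 960.26, so the highest integer P_c is 960 mb.

960 mb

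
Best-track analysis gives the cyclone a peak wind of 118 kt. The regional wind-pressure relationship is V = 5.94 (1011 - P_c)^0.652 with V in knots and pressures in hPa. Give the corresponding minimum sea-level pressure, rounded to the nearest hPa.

ΔP = (V / 5.94)^(1/0.652) = (118/5.94)^1.534.
118/5.94 = 19.865; 19.865^1.534 ≈ 97.94 hPa.
P_c = 1011 − 97.94 = 913.06 ≈ 913 hPa.

913 hPa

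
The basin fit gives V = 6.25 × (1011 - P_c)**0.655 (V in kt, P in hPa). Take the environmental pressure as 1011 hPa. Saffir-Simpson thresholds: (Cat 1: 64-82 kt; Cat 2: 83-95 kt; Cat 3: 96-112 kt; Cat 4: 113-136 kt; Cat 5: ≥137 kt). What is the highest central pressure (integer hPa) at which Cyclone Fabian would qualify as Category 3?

Category 3 begins at V = 96 kt.
Required ΔP = (96/6.25)^(1/0.655) = 15.360^1.527 ≈ 64.76 hPa.
P_c ≤ 1011 − 64.76 = 946.24, so the highest integer P_c is 946 hPa.

946 hPa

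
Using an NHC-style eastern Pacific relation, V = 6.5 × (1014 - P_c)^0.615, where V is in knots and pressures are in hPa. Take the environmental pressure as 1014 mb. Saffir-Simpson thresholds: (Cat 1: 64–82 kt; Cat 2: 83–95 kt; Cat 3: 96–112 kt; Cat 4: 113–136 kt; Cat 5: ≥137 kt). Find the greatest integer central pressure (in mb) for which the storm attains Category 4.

910 mb

Category 4 begins at V = 113 kt.
Required ΔP = (113/6.5)^(1/0.615) = 17.385^1.626 ≈ 103.88 mb.
P_c ≤ 1014 − 103.88 = 910.12, so the highest integer P_c is 910 mb.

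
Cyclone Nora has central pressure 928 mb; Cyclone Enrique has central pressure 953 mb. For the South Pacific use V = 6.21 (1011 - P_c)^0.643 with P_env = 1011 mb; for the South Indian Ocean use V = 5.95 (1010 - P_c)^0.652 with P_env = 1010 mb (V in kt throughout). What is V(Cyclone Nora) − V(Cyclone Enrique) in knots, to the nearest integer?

Cyclone Nora: ΔP = 83; V ≈ 6.21 × 83^0.643 ≈ 106.43 kt.
Cyclone Enrique: ΔP = 57; V ≈ 5.95 × 57^0.652 ≈ 83.05 kt.
Difference ≈ 106.43 − 83.05 = 23.38 → 23 kt.

23 kt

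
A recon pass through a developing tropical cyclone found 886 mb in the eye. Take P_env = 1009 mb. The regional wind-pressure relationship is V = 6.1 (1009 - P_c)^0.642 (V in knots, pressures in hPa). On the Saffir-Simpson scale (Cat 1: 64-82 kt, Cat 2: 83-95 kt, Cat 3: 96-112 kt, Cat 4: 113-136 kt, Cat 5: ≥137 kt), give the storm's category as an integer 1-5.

ΔP = 1009 − 886 = 123 mb.
V ≈ 6.1 × 123^0.642 = 6.1 × 21.96 ≈ 134 kt.
134 kt falls in the Category 4 band.

4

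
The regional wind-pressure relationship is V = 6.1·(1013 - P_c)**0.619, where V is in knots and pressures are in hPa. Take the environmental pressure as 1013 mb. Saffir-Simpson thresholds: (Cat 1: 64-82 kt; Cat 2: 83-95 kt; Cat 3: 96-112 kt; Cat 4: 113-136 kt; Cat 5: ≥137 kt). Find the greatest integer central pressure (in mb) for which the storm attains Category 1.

Category 1 begins at V = 64 kt.
Required ΔP = (64/6.1)^(1/0.619) = 10.492^1.616 ≈ 44.59 mb.
P_c ≤ 1013 − 44.59 = 968.41, so the highest integer P_c is 968 mb.

968 mb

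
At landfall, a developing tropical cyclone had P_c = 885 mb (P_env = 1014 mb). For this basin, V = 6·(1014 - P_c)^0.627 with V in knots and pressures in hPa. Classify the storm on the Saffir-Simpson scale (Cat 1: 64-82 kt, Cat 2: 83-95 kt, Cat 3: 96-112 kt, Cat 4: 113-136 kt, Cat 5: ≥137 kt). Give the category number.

ΔP = 1014 − 885 = 129 mb.
V ≈ 6 × 129^0.627 = 6 × 21.05 ≈ 126 kt.
126 kt falls in the Category 4 band.

4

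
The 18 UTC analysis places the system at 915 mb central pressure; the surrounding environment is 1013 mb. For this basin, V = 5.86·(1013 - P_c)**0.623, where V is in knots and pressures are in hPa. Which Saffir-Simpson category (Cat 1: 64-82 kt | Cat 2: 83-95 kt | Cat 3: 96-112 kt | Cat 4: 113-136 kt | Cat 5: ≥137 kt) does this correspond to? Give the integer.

ΔP = 1013 − 915 = 98 mb.
V ≈ 5.86 × 98^0.623 = 5.86 × 17.40 ≈ 102 kt.
102 kt falls in the Category 3 band.

3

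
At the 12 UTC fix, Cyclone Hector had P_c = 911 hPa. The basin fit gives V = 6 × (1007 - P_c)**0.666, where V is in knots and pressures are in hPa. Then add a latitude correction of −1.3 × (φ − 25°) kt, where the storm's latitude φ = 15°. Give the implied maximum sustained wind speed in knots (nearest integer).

138 kt

ΔP = 1007 − 911 = 96 hPa.
96^0.666 ≈ 20.902.
V ≈ 6 × 20.902 ≈ 125.4 kt.
Latitude correction: −1.3 × (15 − 25) = 13 kt.
Corrected V ≈ 138.4 kt → 138 kt.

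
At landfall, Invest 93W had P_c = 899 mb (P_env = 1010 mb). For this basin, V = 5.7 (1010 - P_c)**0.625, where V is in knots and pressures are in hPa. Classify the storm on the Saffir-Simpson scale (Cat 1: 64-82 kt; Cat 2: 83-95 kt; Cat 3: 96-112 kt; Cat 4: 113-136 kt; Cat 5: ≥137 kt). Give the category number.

3

ΔP = 1010 − 899 = 111 mb.
V ≈ 5.7 × 111^0.625 = 5.7 × 18.98 ≈ 108 kt.
108 kt falls in the Category 3 band.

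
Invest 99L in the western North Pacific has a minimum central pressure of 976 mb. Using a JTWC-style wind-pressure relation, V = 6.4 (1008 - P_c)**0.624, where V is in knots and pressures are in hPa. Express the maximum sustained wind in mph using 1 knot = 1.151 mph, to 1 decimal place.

64.0 mph

ΔP = 1008 − 976 = 32 mb.
V ≈ 6.4 × 32^0.624 = 6.4 × 8.694 ≈ 55.641 kt.
55.641 × 1.151 ≈ 64.04 mph → 64.0 mph.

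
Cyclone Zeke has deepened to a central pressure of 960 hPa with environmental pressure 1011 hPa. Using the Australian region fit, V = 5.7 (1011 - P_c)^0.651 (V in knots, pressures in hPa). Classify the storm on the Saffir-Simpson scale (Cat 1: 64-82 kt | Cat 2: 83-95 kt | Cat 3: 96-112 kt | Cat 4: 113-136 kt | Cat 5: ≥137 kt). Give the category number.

ΔP = 1011 − 960 = 51 hPa.
V ≈ 5.7 × 51^0.651 = 5.7 × 12.93 ≈ 74 kt.
74 kt falls in the Category 1 band.

1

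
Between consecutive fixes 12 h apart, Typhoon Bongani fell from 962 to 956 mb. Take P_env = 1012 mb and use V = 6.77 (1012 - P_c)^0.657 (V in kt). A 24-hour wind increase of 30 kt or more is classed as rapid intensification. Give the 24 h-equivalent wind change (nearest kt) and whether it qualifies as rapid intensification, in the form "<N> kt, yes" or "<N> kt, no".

V₁: ΔP = 50, V ≈ 6.77 × 50^0.657 ≈ 88.47 kt.
V₂: ΔP = 56, V ≈ 6.77 × 56^0.657 ≈ 95.31 kt.
ΔV over 12 h = 6.84 kt → 24 h equivalent = 6.84 × 24/12 ≈ 13.68 kt.
14 kt < 30 kt ⇒ not rapid intensification.

14 kt, no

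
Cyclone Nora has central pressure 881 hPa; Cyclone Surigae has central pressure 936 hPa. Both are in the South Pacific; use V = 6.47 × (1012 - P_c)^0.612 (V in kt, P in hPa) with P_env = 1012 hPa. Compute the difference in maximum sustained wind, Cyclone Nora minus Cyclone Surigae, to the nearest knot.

36 kt

Cyclone Nora: ΔP = 131; V ≈ 6.47 × 131^0.612 ≈ 127.84 kt.
Cyclone Surigae: ΔP = 76; V ≈ 6.47 × 76^0.612 ≈ 91.61 kt.
Difference ≈ 127.84 − 91.61 = 36.23 → 36 kt.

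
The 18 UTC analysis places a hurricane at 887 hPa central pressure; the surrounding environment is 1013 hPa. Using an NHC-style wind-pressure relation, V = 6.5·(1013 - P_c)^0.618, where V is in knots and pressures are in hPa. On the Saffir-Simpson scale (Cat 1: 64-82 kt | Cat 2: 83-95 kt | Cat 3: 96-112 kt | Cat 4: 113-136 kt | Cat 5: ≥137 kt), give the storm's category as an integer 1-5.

ΔP = 1013 − 887 = 126 hPa.
V ≈ 6.5 × 126^0.618 = 6.5 × 19.86 ≈ 129 kt.
129 kt falls in the Category 4 band.

4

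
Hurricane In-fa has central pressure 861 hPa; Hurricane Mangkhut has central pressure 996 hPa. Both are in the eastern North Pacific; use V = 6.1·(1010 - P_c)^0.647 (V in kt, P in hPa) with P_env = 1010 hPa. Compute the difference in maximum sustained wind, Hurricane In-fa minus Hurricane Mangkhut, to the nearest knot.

Hurricane In-fa: ΔP = 149; V ≈ 6.1 × 149^0.647 ≈ 155.38 kt.
Hurricane Mangkhut: ΔP = 14; V ≈ 6.1 × 14^0.647 ≈ 33.64 kt.
Difference ≈ 155.38 − 33.64 = 121.74 → 122 kt.

122 kt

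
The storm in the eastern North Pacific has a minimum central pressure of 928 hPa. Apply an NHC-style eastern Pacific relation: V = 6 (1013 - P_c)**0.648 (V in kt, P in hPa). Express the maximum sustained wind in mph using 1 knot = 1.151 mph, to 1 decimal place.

122.9 mph

ΔP = 1013 − 928 = 85 hPa.
V ≈ 6 × 85^0.648 = 6 × 17.794 ≈ 106.762 kt.
106.762 × 1.151 ≈ 122.88 mph → 122.9 mph.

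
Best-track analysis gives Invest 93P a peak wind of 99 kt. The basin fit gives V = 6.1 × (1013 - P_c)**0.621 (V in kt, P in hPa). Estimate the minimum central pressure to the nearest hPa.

ΔP = (V / 6.1)^(1/0.621) = (99/6.1)^1.610.
99/6.1 = 16.230; 16.230^1.610 ≈ 88.91 hPa.
P_c = 1013 − 88.91 = 924.09 ≈ 924 hPa.

924 hPa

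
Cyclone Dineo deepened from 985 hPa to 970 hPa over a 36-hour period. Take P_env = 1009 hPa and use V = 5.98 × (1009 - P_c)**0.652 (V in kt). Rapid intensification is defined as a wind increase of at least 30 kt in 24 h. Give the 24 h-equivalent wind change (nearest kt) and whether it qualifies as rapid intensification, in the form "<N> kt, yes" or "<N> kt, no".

V₁: ΔP = 24, V ≈ 5.98 × 24^0.652 ≈ 47.49 kt.
V₂: ΔP = 39, V ≈ 5.98 × 39^0.652 ≈ 65.17 kt.
ΔV over 36 h = 17.68 kt → 24 h equivalent = 17.68 × 24/36 ≈ 11.79 kt.
12 kt < 30 kt ⇒ not rapid intensification.

12 kt, no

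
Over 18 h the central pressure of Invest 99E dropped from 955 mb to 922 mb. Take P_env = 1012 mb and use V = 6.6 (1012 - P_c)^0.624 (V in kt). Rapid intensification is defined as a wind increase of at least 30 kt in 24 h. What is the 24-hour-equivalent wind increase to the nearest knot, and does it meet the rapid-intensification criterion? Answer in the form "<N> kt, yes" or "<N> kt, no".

V₁: ΔP = 57, V ≈ 6.6 × 57^0.624 ≈ 82.26 kt.
V₂: ΔP = 90, V ≈ 6.6 × 90^0.624 ≈ 109.39 kt.
ΔV over 18 h = 27.13 kt → 24 h equivalent = 27.13 × 24/18 ≈ 36.17 kt.
36 kt ≥ 30 kt ⇒ rapid intensification.

36 kt, yes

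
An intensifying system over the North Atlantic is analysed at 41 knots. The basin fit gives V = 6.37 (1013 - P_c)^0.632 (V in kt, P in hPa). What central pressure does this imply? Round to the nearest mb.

994 mb

ΔP = (V / 6.37)^(1/0.632) = (41/6.37)^1.582.
41/6.37 = 6.436; 6.436^1.582 ≈ 19.03 mb.
P_c = 1013 − 19.03 = 993.97 ≈ 994 mb.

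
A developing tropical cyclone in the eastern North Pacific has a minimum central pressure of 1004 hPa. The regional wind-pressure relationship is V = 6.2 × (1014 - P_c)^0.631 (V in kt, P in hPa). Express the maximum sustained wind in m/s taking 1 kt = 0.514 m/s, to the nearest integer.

14 m/s

ΔP = 1014 − 1004 = 10 hPa.
V ≈ 6.2 × 10^0.631 = 6.2 × 4.276 ≈ 26.509 kt.
26.509 × 0.514 ≈ 13.63 m/s → 14 m/s.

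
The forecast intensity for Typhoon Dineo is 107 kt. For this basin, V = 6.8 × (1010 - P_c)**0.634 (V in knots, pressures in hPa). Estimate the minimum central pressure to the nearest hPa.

933 hPa

ΔP = (V / 6.8)^(1/0.634) = (107/6.8)^1.577.
107/6.8 = 15.735; 15.735^1.577 ≈ 77.24 hPa.
P_c = 1010 − 77.24 = 932.76 ≈ 933 hPa.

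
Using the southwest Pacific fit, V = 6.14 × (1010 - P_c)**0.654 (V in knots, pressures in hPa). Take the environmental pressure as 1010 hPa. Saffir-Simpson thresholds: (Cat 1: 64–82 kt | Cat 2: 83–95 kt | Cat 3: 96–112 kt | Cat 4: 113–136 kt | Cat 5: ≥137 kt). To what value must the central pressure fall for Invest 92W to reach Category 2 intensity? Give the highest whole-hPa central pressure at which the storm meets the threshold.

Category 2 begins at V = 83 kt.
Required ΔP = (83/6.14)^(1/0.654) = 13.518^1.529 ≈ 53.61 hPa.
P_c ≤ 1010 − 53.61 = 956.39, so the highest integer P_c is 956 hPa.

956 hPa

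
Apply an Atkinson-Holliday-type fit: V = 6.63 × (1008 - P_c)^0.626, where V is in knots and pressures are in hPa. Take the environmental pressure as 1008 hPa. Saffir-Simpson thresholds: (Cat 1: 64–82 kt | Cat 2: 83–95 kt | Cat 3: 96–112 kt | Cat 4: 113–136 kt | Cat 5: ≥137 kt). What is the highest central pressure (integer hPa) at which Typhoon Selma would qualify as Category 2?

Category 2 begins at V = 83 kt.
Required ΔP = (83/6.63)^(1/0.626) = 12.519^1.597 ≈ 56.66 hPa.
P_c ≤ 1008 − 56.66 = 951.34, so the highest integer P_c is 951 hPa.

951 hPa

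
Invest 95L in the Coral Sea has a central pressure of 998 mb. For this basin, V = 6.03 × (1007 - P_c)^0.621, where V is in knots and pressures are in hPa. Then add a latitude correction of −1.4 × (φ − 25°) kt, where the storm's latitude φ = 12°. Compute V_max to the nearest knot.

ΔP = 1007 − 998 = 9 mb.
9^0.621 ≈ 3.914.
V ≈ 6.03 × 3.914 ≈ 23.6 kt.
Latitude correction: −1.4 × (12 − 25) = 18.2 kt.
Corrected V ≈ 41.8 kt → 42 kt.

42 kt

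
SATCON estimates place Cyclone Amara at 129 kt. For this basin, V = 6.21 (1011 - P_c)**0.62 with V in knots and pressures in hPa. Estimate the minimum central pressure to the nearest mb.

ΔP = (V / 6.21)^(1/0.62) = (129/6.21)^1.613.
129/6.21 = 20.773; 20.773^1.613 ≈ 133.35 mb.
P_c = 1011 − 133.35 = 877.65 ≈ 878 mb.

878 mb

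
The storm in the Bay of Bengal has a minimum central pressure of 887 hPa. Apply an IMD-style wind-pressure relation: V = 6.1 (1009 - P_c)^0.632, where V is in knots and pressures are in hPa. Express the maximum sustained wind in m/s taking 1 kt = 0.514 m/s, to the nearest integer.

ΔP = 1009 − 887 = 122 hPa.
V ≈ 6.1 × 122^0.632 = 6.1 × 20.825 ≈ 127.031 kt.
127.031 × 0.514 ≈ 65.29 m/s → 65 m/s.

65 m/s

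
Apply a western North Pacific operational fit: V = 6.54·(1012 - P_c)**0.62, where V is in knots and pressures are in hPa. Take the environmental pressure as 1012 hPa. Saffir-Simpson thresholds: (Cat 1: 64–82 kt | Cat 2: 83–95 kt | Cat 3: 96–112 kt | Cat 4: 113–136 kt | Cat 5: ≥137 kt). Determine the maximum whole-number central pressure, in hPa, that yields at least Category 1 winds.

Category 1 begins at V = 64 kt.
Required ΔP = (64/6.54)^(1/0.62) = 9.786^1.613 ≈ 39.60 hPa.
P_c ≤ 1012 − 39.60 = 972.40, so the highest integer P_c is 972 hPa.

972 hPa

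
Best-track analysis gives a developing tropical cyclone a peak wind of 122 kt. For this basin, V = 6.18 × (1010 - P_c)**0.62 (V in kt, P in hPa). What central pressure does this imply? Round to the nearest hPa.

ΔP = (V / 6.18)^(1/0.62) = (122/6.18)^1.613.
122/6.18 = 19.741; 19.741^1.613 ≈ 122.83 hPa.
P_c = 1010 − 122.83 = 887.17 ≈ 887 hPa.

887 hPa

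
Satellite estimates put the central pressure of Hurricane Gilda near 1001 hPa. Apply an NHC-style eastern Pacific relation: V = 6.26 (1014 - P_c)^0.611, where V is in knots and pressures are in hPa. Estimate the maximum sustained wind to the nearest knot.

ΔP = 1014 − 1001 = 13 hPa.
13^0.611 ≈ 4.793.
V ≈ 6.26 × 4.793 ≈ 30.0 kt.

30 kt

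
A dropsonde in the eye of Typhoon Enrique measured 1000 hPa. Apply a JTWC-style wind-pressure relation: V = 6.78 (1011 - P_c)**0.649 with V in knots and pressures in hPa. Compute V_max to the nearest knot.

32 kt

ΔP = 1011 − 1000 = 11 hPa.
11^0.649 ≈ 4.741.
V ≈ 6.78 × 4.741 ≈ 32.1 kt.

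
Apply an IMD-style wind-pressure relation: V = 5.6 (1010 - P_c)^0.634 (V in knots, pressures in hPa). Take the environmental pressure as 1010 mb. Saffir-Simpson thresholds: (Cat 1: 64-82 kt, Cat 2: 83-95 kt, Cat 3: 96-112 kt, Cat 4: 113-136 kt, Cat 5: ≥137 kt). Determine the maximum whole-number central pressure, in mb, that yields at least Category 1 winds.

Category 1 begins at V = 64 kt.
Required ΔP = (64/5.6)^(1/0.634) = 11.429^1.577 ≈ 46.64 mb.
P_c ≤ 1010 − 46.64 = 963.36, so the highest integer P_c is 963 mb.

963 mb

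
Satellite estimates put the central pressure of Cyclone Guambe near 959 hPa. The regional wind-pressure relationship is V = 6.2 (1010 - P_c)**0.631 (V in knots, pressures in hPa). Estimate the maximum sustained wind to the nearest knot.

ΔP = 1010 − 959 = 51 hPa.
51^0.631 ≈ 11.953.
V ≈ 6.2 × 11.953 ≈ 74.1 kt.

74 kt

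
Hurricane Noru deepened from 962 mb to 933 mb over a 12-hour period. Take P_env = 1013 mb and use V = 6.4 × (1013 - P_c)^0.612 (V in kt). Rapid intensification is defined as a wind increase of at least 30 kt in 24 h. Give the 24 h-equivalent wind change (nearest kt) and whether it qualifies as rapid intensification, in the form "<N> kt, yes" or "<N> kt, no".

45 kt, yes

V₁: ΔP = 51, V ≈ 6.4 × 51^0.612 ≈ 70.99 kt.
V₂: ΔP = 80, V ≈ 6.4 × 80^0.612 ≈ 93.51 kt.
ΔV over 12 h = 22.52 kt → 24 h equivalent = 22.52 × 24/12 ≈ 45.04 kt.
45 kt ≥ 30 kt ⇒ rapid intensification.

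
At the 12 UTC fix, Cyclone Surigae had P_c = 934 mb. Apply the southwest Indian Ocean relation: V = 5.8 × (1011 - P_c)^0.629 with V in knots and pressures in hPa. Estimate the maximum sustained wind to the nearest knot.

89 kt

ΔP = 1011 − 934 = 77 mb.
77^0.629 ≈ 15.367.
V ≈ 5.8 × 15.367 ≈ 89.1 kt.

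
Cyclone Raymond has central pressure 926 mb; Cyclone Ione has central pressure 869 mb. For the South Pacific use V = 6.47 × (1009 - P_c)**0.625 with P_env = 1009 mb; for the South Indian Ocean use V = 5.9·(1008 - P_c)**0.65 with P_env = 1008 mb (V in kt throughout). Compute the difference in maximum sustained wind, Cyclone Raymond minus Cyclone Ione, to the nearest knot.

-43 kt

Cyclone Raymond: ΔP = 83; V ≈ 6.47 × 83^0.625 ≈ 102.41 kt.
Cyclone Ione: ΔP = 139; V ≈ 5.9 × 139^0.65 ≈ 145.82 kt.
Difference ≈ 102.41 − 145.82 = -43.41 → -43 kt.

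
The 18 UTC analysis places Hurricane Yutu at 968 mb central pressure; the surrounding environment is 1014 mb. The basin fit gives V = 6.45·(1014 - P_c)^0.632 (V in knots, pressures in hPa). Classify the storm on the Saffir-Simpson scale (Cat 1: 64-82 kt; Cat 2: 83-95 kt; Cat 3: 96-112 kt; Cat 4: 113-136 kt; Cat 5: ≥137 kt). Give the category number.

1

ΔP = 1014 − 968 = 46 mb.
V ≈ 6.45 × 46^0.632 = 6.45 × 11.24 ≈ 73 kt.
73 kt falls in the Category 1 band.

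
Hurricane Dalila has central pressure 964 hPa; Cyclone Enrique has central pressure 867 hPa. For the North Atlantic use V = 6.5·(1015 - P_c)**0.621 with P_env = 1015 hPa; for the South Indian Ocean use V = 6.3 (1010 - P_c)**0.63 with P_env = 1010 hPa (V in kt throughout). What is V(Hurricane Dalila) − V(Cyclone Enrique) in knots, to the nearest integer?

Hurricane Dalila: ΔP = 51; V ≈ 6.5 × 51^0.621 ≈ 74.70 kt.
Cyclone Enrique: ΔP = 143; V ≈ 6.3 × 143^0.63 ≈ 143.62 kt.
Difference ≈ 74.70 − 143.62 = -68.92 → -69 kt.

-69 kt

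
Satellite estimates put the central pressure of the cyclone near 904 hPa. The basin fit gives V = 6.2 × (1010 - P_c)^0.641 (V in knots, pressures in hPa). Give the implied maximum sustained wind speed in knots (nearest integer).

123 kt

ΔP = 1010 − 904 = 106 hPa.
106^0.641 ≈ 19.871.
V ≈ 6.2 × 19.871 ≈ 123.2 kt.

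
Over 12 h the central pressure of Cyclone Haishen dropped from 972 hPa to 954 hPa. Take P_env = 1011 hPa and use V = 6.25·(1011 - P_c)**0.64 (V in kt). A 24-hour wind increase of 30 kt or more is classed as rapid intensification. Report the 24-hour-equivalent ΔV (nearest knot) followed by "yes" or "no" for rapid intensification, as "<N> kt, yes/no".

V₁: ΔP = 39, V ≈ 6.25 × 39^0.64 ≈ 65.19 kt.
V₂: ΔP = 57, V ≈ 6.25 × 57^0.64 ≈ 83.11 kt.
ΔV over 12 h = 17.92 kt → 24 h equivalent = 17.92 × 24/12 ≈ 35.84 kt.
36 kt ≥ 30 kt ⇒ rapid intensification.

36 kt, yes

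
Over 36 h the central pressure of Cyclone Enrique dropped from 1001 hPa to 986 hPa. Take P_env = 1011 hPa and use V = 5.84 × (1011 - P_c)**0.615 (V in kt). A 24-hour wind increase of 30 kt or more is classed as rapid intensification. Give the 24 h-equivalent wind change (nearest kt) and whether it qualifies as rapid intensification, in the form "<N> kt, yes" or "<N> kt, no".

12 kt, no

V₁: ΔP = 10, V ≈ 5.84 × 10^0.615 ≈ 24.07 kt.
V₂: ΔP = 25, V ≈ 5.84 × 25^0.615 ≈ 42.28 kt.
ΔV over 36 h = 18.21 kt → 24 h equivalent = 18.21 × 24/36 ≈ 12.14 kt.
12 kt < 30 kt ⇒ not rapid intensification.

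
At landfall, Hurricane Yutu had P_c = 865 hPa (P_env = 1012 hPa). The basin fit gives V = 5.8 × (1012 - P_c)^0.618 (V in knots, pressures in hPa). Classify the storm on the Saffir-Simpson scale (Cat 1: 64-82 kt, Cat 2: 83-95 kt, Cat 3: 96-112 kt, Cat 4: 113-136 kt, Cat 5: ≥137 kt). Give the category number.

4

ΔP = 1012 − 865 = 147 hPa.
V ≈ 5.8 × 147^0.618 = 5.8 × 21.85 ≈ 127 kt.
127 kt falls in the Category 4 band.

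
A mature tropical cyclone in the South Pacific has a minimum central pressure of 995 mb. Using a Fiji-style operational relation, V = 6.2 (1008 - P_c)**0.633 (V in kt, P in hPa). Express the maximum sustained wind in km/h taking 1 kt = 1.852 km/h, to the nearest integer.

58 km/h

ΔP = 1008 − 995 = 13 mb.
V ≈ 6.2 × 13^0.633 = 6.2 × 5.071 ≈ 31.443 kt.
31.443 × 1.852 ≈ 58.23 km/h → 58 km/h.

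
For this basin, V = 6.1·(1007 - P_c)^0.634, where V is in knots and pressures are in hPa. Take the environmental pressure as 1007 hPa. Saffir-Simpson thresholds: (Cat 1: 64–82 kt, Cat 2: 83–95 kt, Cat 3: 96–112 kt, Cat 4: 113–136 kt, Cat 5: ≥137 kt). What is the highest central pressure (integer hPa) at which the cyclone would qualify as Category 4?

907 hPa

Category 4 begins at V = 113 kt.
Required ΔP = (113/6.1)^(1/0.634) = 18.525^1.577 ≈ 99.91 hPa.
P_c ≤ 1007 − 99.91 = 907.09, so the highest integer P_c is 907 hPa.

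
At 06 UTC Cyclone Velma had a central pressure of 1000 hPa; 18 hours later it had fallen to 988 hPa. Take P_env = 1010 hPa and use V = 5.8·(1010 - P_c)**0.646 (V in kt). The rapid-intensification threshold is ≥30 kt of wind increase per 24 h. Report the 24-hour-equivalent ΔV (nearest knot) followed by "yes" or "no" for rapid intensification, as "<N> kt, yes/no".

V₁: ΔP = 10, V ≈ 5.8 × 10^0.646 ≈ 25.67 kt.
V₂: ΔP = 22, V ≈ 5.8 × 22^0.646 ≈ 42.72 kt.
ΔV over 18 h = 17.05 kt → 24 h equivalent = 17.05 × 24/18 ≈ 22.73 kt.
23 kt < 30 kt ⇒ not rapid intensification.

23 kt, no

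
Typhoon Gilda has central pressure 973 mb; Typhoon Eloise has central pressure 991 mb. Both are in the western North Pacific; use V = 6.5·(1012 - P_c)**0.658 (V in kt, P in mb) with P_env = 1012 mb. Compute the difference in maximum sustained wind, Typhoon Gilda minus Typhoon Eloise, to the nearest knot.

24 kt

Typhoon Gilda: ΔP = 39; V ≈ 6.5 × 39^0.658 ≈ 72.42 kt.
Typhoon Eloise: ΔP = 21; V ≈ 6.5 × 21^0.658 ≈ 48.19 kt.
Difference ≈ 72.42 − 48.19 = 24.23 → 24 kt.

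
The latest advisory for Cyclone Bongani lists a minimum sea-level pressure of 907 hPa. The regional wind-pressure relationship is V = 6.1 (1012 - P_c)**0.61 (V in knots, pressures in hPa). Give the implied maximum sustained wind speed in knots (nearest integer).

ΔP = 1012 − 907 = 105 hPa.
105^0.61 ≈ 17.097.
V ≈ 6.1 × 17.097 ≈ 104.3 kt.

104 kt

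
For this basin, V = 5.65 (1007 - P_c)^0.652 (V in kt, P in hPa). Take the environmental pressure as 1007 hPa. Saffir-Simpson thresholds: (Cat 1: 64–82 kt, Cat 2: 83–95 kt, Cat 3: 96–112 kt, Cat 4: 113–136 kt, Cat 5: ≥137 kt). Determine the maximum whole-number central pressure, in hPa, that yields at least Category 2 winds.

945 hPa

Category 2 begins at V = 83 kt.
Required ΔP = (83/5.65)^(1/0.652) = 14.690^1.534 ≈ 61.65 hPa.
P_c ≤ 1007 − 61.65 = 945.35, so the highest integer P_c is 945 hPa.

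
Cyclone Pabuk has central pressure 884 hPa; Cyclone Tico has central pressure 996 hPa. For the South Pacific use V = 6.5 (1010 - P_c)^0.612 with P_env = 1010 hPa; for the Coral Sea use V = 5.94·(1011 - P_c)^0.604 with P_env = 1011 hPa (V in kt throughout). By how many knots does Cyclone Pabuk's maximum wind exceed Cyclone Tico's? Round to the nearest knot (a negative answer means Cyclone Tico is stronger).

95 kt

Cyclone Pabuk: ΔP = 126; V ≈ 6.5 × 126^0.612 ≈ 125.41 kt.
Cyclone Tico: ΔP = 15; V ≈ 5.94 × 15^0.604 ≈ 30.49 kt.
Difference ≈ 125.41 − 30.49 = 94.92 → 95 kt.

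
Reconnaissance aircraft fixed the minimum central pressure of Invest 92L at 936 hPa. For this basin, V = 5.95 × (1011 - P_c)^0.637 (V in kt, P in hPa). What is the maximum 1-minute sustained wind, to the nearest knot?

93 kt

ΔP = 1011 − 936 = 75 hPa.
75^0.637 ≈ 15.646.
V ≈ 5.95 × 15.646 ≈ 93.1 kt.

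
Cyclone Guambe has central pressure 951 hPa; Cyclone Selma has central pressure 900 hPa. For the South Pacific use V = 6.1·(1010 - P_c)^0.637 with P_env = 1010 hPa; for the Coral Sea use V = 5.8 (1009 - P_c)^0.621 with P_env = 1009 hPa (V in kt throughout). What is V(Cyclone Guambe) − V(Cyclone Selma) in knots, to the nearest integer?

-25 kt

Cyclone Guambe: ΔP = 59; V ≈ 6.1 × 59^0.637 ≈ 81.91 kt.
Cyclone Selma: ΔP = 109; V ≈ 5.8 × 109^0.621 ≈ 106.82 kt.
Difference ≈ 81.91 − 106.82 = -24.91 → -25 kt.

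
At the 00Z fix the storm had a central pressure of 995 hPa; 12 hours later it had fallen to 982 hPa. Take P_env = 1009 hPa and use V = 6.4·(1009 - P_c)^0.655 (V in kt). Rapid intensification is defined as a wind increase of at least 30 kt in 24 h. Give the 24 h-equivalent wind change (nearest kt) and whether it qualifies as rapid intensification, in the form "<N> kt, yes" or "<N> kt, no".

39 kt, yes

V₁: ΔP = 14, V ≈ 6.4 × 14^0.655 ≈ 36.05 kt.
V₂: ΔP = 27, V ≈ 6.4 × 27^0.655 ≈ 55.43 kt.
ΔV over 12 h = 19.38 kt → 24 h equivalent = 19.38 × 24/12 ≈ 38.76 kt.
39 kt ≥ 30 kt ⇒ rapid intensification.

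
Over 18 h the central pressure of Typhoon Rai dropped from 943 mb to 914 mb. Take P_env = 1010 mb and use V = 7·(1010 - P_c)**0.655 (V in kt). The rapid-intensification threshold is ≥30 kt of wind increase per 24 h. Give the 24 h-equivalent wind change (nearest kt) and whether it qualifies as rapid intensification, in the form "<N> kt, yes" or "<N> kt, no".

39 kt, yes

V₁: ΔP = 67, V ≈ 7 × 67^0.655 ≈ 109.95 kt.
V₂: ΔP = 96, V ≈ 7 × 96^0.655 ≈ 139.15 kt.
ΔV over 18 h = 29.20 kt → 24 h equivalent = 29.20 × 24/18 ≈ 38.93 kt.
39 kt ≥ 30 kt ⇒ rapid intensification.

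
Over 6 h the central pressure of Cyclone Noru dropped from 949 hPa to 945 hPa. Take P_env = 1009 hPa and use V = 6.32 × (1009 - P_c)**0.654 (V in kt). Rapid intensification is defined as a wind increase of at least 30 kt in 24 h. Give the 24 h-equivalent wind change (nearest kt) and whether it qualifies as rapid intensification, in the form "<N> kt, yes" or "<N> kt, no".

V₁: ΔP = 60, V ≈ 6.32 × 60^0.654 ≈ 91.97 kt.
V₂: ΔP = 64, V ≈ 6.32 × 64^0.654 ≈ 95.93 kt.
ΔV over 6 h = 3.96 kt → 24 h equivalent = 3.96 × 24/6 ≈ 15.84 kt.
16 kt < 30 kt ⇒ not rapid intensification.

16 kt, no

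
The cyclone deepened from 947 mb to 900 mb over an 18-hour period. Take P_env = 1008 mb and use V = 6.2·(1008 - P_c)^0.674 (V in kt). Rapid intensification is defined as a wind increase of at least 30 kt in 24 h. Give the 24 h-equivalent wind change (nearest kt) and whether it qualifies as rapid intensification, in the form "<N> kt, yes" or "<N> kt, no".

62 kt, yes

V₁: ΔP = 61, V ≈ 6.2 × 61^0.674 ≈ 99.02 kt.
V₂: ΔP = 108, V ≈ 6.2 × 108^0.674 ≈ 145.52 kt.
ΔV over 18 h = 46.50 kt → 24 h equivalent = 46.50 × 24/18 ≈ 62.00 kt.
62 kt ≥ 30 kt ⇒ rapid intensification.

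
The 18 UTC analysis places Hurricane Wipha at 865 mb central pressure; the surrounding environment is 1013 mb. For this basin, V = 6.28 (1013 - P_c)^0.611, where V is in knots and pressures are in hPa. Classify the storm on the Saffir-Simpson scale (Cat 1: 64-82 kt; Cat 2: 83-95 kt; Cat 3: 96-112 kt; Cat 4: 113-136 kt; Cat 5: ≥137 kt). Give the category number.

ΔP = 1013 − 865 = 148 mb.
V ≈ 6.28 × 148^0.611 = 6.28 × 21.19 ≈ 133 kt.
133 kt falls in the Category 4 band.

4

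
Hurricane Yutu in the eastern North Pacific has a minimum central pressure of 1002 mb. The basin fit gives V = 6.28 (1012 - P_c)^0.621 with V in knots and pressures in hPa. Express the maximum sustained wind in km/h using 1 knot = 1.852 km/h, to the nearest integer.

ΔP = 1012 − 1002 = 10 mb.
V ≈ 6.28 × 10^0.621 = 6.28 × 4.178 ≈ 26.240 kt.
26.240 × 1.852 ≈ 48.60 km/h → 49 km/h.

49 km/h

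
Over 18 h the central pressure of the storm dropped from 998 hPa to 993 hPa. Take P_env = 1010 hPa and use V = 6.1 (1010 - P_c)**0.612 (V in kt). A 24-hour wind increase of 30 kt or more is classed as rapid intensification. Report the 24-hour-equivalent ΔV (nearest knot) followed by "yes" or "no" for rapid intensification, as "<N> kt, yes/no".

V₁: ΔP = 12, V ≈ 6.1 × 12^0.612 ≈ 27.91 kt.
V₂: ΔP = 17, V ≈ 6.1 × 17^0.612 ≈ 34.54 kt.
ΔV over 18 h = 6.63 kt → 24 h equivalent = 6.63 × 24/18 ≈ 8.84 kt.
9 kt < 30 kt ⇒ not rapid intensification.

9 kt, no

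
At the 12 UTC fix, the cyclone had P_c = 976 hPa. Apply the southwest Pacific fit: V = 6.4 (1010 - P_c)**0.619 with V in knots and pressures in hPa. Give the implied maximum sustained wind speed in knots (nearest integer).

57 kt

ΔP = 1010 − 976 = 34 hPa.
34^0.619 ≈ 8.871.
V ≈ 6.4 × 8.871 ≈ 56.8 kt.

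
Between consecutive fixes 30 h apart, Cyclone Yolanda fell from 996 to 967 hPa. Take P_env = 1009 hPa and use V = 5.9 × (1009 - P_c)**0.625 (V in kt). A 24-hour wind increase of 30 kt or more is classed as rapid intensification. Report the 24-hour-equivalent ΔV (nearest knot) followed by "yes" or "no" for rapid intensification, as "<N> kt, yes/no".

V₁: ΔP = 13, V ≈ 5.9 × 13^0.625 ≈ 29.31 kt.
V₂: ΔP = 42, V ≈ 5.9 × 42^0.625 ≈ 61.01 kt.
ΔV over 30 h = 31.70 kt → 24 h equivalent = 31.70 × 24/30 ≈ 25.36 kt.
25 kt < 30 kt ⇒ not rapid intensification.

25 kt, no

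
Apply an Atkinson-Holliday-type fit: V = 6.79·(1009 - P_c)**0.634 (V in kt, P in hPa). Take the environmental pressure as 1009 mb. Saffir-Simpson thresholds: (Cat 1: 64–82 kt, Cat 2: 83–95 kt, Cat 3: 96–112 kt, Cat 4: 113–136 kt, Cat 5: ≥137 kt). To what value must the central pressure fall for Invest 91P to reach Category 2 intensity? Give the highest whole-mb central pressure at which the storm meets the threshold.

957 mb

Category 2 begins at V = 83 kt.
Required ΔP = (83/6.79)^(1/0.634) = 12.224^1.577 ≈ 51.86 mb.
P_c ≤ 1009 − 51.86 = 957.14, so the highest integer P_c is 957 mb.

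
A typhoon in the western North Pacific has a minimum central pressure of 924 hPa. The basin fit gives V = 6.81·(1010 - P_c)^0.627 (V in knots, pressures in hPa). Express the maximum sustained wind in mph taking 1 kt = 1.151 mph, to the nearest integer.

ΔP = 1010 − 924 = 86 hPa.
V ≈ 6.81 × 86^0.627 = 6.81 × 16.328 ≈ 111.193 kt.
111.193 × 1.151 ≈ 127.98 mph → 128 mph.

128 mph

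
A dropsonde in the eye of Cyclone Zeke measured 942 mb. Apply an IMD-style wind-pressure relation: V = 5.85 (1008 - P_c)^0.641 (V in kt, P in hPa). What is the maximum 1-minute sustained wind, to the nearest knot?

ΔP = 1008 − 942 = 66 mb.
66^0.641 ≈ 14.667.
V ≈ 5.85 × 14.667 ≈ 85.8 kt.

86 kt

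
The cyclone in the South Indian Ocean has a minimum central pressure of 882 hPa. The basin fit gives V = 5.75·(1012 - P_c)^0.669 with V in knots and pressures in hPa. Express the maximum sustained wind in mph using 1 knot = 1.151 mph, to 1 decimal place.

ΔP = 1012 − 882 = 130 hPa.
V ≈ 5.75 × 130^0.669 = 5.75 × 25.955 ≈ 149.244 kt.
149.244 × 1.151 ≈ 171.78 mph → 171.8 mph.

171.8 mph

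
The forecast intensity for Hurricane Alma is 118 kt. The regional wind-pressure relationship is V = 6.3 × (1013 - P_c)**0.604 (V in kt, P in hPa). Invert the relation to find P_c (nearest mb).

ΔP = (V / 6.3)^(1/0.604) = (118/6.3)^1.656.
118/6.3 = 18.730; 18.730^1.656 ≈ 127.90 mb.
P_c = 1013 − 127.90 = 885.10 ≈ 885 mb.

885 mb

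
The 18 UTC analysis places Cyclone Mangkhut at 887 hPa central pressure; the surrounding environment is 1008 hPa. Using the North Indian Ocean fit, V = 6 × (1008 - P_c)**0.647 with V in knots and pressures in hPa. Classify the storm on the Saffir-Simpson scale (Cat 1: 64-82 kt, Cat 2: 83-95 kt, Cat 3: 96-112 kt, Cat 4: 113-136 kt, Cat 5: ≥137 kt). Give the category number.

ΔP = 1008 − 887 = 121 hPa.
V ≈ 6 × 121^0.647 = 6 × 22.26 ≈ 134 kt.
134 kt falls in the Category 4 band.

4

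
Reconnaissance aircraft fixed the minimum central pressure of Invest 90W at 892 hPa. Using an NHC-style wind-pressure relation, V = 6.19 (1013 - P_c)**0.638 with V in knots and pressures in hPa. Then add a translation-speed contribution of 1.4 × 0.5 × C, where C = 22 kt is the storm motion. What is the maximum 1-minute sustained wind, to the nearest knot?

147 kt

ΔP = 1013 − 892 = 121 hPa.
121^0.638 ≈ 21.321.
V ≈ 6.19 × 21.321 ≈ 132.0 kt.
Translation term: 1.4 × 0.5 × 22 = 15.4 kt.
Corrected V ≈ 147.4 kt → 147 kt.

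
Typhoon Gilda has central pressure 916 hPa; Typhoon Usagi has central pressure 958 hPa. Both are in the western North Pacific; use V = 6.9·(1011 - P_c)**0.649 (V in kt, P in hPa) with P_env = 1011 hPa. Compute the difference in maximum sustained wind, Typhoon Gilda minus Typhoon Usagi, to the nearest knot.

42 kt

Typhoon Gilda: ΔP = 95; V ≈ 6.9 × 95^0.649 ≈ 132.55 kt.
Typhoon Usagi: ΔP = 53; V ≈ 6.9 × 53^0.649 ≈ 90.76 kt.
Difference ≈ 132.55 − 90.76 = 41.79 → 42 kt.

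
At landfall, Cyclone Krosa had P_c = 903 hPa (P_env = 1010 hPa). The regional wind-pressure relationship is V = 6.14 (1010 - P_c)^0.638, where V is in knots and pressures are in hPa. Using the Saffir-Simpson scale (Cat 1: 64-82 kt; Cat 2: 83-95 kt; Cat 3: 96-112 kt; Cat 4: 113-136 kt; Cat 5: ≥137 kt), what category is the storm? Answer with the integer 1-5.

ΔP = 1010 − 903 = 107 hPa.
V ≈ 6.14 × 107^0.638 = 6.14 × 19.71 ≈ 121 kt.
121 kt falls in the Category 4 band.

4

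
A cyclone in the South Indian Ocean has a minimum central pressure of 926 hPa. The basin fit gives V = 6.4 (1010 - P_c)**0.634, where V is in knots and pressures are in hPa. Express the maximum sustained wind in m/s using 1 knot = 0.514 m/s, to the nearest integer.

ΔP = 1010 − 926 = 84 hPa.
V ≈ 6.4 × 84^0.634 = 6.4 × 16.596 ≈ 106.212 kt.
106.212 × 0.514 ≈ 54.59 m/s → 55 m/s.

55 m/s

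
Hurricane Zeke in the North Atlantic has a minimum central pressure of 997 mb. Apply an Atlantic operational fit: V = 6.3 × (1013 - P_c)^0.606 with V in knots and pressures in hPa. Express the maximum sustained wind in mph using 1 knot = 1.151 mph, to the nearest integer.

ΔP = 1013 − 997 = 16 mb.
V ≈ 6.3 × 16^0.606 = 6.3 × 5.367 ≈ 33.809 kt.
33.809 × 1.151 ≈ 38.91 mph → 39 mph.

39 mph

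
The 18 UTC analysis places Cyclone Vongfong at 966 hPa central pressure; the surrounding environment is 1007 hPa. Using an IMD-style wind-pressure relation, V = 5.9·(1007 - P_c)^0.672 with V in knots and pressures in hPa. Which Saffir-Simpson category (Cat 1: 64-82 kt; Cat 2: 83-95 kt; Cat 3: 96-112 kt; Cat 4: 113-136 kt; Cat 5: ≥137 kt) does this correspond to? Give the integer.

ΔP = 1007 − 966 = 41 hPa.
V ≈ 5.9 × 41^0.672 = 5.9 × 12.13 ≈ 72 kt.
72 kt falls in the Category 1 band.

1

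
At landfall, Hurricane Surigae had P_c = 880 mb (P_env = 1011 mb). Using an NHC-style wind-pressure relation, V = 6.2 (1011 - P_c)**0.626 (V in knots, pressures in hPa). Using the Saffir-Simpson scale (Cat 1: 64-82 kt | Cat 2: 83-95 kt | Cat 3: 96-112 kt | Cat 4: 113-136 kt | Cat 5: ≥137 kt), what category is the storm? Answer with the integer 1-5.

4

ΔP = 1011 − 880 = 131 mb.
V ≈ 6.2 × 131^0.626 = 6.2 × 21.15 ≈ 131 kt.
131 kt falls in the Category 4 band.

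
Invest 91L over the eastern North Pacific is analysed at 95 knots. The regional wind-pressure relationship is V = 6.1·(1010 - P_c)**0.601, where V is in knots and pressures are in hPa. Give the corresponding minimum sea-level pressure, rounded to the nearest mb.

ΔP = (V / 6.1)^(1/0.601) = (95/6.1)^1.664.
95/6.1 = 15.574; 15.574^1.664 ≈ 96.39 mb.
P_c = 1010 − 96.39 = 913.61 ≈ 914 mb.

914 mb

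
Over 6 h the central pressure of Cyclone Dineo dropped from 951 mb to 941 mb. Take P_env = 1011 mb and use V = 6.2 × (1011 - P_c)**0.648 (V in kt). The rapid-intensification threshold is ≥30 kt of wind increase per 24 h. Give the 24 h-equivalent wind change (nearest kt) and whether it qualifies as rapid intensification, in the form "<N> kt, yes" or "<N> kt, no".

V₁: ΔP = 60, V ≈ 6.2 × 60^0.648 ≈ 88.03 kt.
V₂: ΔP = 70, V ≈ 6.2 × 70^0.648 ≈ 97.28 kt.
ΔV over 6 h = 9.25 kt → 24 h equivalent = 9.25 × 24/6 ≈ 37.00 kt.
37 kt ≥ 30 kt ⇒ rapid intensification.

37 kt, yes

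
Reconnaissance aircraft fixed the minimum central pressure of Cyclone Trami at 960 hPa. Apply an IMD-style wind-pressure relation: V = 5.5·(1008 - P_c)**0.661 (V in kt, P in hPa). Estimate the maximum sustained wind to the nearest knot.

71 kt

ΔP = 1008 − 960 = 48 hPa.
48^0.661 ≈ 12.921.
V ≈ 5.5 × 12.921 ≈ 71.1 kt.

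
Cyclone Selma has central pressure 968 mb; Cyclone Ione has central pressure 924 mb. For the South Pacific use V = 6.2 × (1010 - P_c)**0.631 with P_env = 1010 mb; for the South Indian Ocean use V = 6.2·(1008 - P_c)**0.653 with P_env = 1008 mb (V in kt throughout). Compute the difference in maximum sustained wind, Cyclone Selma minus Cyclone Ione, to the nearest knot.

-46 kt

Cyclone Selma: ΔP = 42; V ≈ 6.2 × 42^0.631 ≈ 65.56 kt.
Cyclone Ione: ΔP = 84; V ≈ 6.2 × 84^0.653 ≈ 111.93 kt.
Difference ≈ 65.56 − 111.93 = -46.37 → -46 kt.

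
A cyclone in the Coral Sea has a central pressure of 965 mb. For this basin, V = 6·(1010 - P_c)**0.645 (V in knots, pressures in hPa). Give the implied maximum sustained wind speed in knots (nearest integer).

70 kt

ΔP = 1010 − 965 = 45 mb.
45^0.645 ≈ 11.650.
V ≈ 6 × 11.650 ≈ 69.9 kt.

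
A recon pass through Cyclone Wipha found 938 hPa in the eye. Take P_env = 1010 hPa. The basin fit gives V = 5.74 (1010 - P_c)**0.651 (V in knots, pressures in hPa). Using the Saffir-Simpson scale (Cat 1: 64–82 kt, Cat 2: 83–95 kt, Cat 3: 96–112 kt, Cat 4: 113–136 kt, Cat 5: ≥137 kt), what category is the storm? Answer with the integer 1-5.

2

ΔP = 1010 − 938 = 72 hPa.
V ≈ 5.74 × 72^0.651 = 5.74 × 16.19 ≈ 93 kt.
93 kt falls in the Category 2 band.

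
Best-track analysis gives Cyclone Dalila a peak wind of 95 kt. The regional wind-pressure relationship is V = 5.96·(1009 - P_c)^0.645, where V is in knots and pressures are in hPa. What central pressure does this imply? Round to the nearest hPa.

ΔP = (V / 5.96)^(1/0.645) = (95/5.96)^1.550.
95/5.96 = 15.940; 15.940^1.550 ≈ 73.17 hPa.
P_c = 1009 − 73.17 = 935.83 ≈ 936 hPa.

936 hPa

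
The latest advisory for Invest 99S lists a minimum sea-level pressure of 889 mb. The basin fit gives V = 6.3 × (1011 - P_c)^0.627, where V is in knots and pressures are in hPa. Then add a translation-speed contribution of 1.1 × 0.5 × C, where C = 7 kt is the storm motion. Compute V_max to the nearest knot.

132 kt

ΔP = 1011 − 889 = 122 mb.
122^0.627 ≈ 20.330.
V ≈ 6.3 × 20.330 ≈ 128.1 kt.
Translation term: 1.1 × 0.5 × 7 = 3.85 kt.
Corrected V ≈ 131.95 kt → 132 kt.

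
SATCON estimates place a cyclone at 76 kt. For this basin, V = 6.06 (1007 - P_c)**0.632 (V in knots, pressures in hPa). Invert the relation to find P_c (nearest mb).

952 mb

ΔP = (V / 6.06)^(1/0.632) = (76/6.06)^1.582.
76/6.06 = 12.541; 12.541^1.582 ≈ 54.69 mb.
P_c = 1007 − 54.69 = 952.31 ≈ 952 mb.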